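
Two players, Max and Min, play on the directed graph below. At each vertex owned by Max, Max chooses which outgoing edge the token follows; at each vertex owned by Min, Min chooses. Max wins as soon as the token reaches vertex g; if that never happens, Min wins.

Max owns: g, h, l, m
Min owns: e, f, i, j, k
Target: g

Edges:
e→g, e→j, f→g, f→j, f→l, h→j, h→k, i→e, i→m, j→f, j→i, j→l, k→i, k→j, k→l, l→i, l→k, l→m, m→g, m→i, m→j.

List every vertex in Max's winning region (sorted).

g, l, m

A0 = {g}
A1: add {m} — m (Max) has m→g.
A2: add {l} — l (Max) has l→m.
A3 = A2; e.g. e (Min) can still go to j. Fixed point.
Max's winning region = {g, l, m}.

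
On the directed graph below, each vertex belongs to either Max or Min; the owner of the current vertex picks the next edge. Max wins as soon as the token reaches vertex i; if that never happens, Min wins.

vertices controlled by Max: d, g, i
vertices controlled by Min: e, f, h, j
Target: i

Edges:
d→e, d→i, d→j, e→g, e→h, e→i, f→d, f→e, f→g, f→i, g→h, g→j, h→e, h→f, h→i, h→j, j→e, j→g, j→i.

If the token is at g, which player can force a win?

A0 = {i}
A1: add {d} — d (Max) has d→i.
A2 = A1; e.g. e (Min) can still go to g. Fixed point.
g never enters the attractor, so Min can avoid the target forever.

Min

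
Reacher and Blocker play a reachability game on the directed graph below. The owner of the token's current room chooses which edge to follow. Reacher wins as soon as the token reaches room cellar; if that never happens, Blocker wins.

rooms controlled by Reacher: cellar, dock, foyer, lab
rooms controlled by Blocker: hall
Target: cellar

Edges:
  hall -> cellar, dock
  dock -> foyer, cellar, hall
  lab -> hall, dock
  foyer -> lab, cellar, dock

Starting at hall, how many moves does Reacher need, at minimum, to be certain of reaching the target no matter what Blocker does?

A0 = {cellar}
A1: add {dock, foyer} — foyer (Reacher) has foyer→cellar; dock (Reacher) has dock→cellar.
A2: add {hall, lab} — lab (Reacher) has lab→dock; hall (Blocker): all of {cellar, dock} already in.
A2 = all vertices. Fixed point.
hall enters the attractor at level 2, so Reacher can force the target in 2 moves from there.

2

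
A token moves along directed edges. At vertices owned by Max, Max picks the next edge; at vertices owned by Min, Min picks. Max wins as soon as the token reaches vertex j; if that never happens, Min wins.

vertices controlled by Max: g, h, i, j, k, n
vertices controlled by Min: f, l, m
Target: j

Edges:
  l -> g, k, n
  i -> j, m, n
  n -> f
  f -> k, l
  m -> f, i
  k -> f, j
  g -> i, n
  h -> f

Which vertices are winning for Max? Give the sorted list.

A0 = {j}
A1: add {i, k} — i (Max) has i→j; k (Max) has k→j.
A2: add {g} — g (Max) has g→i.
A3 = A2; e.g. f (Min) can still go to l. Fixed point.
Max's winning region = {g, i, j, k}.

g, i, j, k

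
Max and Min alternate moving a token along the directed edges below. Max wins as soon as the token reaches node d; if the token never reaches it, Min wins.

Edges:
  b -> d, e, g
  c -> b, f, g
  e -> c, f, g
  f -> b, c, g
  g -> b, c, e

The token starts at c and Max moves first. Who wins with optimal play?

Min

Track states (vertex, player-to-move).
A0 = {(d,Max), (d,Min)}
A1: add {(b,Max)}.
A2 = A1; e.g. (b,Min) stays out. (c,Max) never enters ⇒ Min avoids the target.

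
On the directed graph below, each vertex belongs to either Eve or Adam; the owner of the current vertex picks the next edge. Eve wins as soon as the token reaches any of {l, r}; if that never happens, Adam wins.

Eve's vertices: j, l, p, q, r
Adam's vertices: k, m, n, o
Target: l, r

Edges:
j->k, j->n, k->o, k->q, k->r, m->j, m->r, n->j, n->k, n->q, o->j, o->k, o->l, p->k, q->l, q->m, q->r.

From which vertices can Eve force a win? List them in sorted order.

A0 = {l, r}
A1: add {q} — q (Eve) has q→l.
A2 = A1; e.g. j (Eve) has no edge into A1. Fixed point.
Eve's winning region = {l, q, r}.

l, q, r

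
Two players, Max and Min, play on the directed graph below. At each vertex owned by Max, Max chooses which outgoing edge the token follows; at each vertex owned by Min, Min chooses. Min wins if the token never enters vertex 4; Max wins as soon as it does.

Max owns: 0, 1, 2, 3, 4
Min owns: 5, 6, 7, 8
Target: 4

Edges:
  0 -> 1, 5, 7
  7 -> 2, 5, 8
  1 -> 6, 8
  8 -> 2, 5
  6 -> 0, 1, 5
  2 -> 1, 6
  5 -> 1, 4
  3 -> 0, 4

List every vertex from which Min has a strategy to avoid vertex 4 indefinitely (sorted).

0, 1, 2, 5, 6, 7, 8

A0 = {4}
A1: add {3} — 3 (Max) has 3→4.
A2 = A1; e.g. 0 (Max) has no edge into A1. Fixed point.
Max's attractor = {3, 4}; Min avoids the target exactly from the complement.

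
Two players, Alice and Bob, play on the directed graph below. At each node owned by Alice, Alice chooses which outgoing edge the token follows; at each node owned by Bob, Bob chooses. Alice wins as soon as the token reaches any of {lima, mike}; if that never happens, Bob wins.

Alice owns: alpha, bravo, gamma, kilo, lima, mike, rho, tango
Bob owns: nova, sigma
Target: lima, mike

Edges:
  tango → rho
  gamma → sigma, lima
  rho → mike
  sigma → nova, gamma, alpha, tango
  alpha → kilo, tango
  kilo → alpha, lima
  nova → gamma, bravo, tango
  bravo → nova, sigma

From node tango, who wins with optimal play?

A0 = {lima, mike}
A1: add {gamma, kilo, rho} — gamma (Alice) has gamma→lima; rho (Alice) has rho→mike; kilo (Alice) has kilo→lima.
A2: add {alpha, tango} — alpha (Alice) has alpha→kilo; tango (Alice) has tango→rho.
A3 = A2; e.g. nova (Bob) can still go to bravo. Fixed point.
tango ∈ A2, so Alice can force the target.

Alice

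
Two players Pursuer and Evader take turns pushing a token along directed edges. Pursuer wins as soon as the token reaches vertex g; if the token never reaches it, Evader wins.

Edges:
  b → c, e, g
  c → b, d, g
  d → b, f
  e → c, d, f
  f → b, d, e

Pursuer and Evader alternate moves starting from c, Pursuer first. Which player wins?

Track states (vertex, player-to-move).
A0 = {(g,Pursuer), (g,Evader)}
A1: add {(b,Pursuer), (c,Pursuer)}.
(c,Pursuer) ∈ A1 ⇒ Pursuer forces the target.

Pursuer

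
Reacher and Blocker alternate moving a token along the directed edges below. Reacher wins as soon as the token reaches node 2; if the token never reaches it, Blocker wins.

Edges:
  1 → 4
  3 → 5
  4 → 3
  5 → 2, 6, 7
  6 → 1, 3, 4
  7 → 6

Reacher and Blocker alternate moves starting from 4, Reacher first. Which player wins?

Reacher

Track states (vertex, player-to-move).
A0 = {(2,Reacher), (2,Blocker)}
A1: add {(5,Reacher)}.
A2: add {(3,Blocker)}.
A3: add {(4,Reacher), (6,Reacher)}.
(4,Reacher) ∈ A3 ⇒ Reacher forces the target.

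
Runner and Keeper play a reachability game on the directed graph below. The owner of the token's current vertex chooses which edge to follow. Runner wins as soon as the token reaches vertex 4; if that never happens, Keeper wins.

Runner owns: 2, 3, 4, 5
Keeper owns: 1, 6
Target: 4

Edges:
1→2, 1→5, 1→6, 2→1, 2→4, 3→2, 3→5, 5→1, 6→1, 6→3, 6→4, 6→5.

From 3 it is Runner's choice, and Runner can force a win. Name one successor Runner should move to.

2

A0 = {4}
A1: add {2} — 2 (Runner) has 2→4.
A2: add {3} — 3 (Runner) has 3→2.
A3 = A2; e.g. 1 (Keeper) can still go to 5. Fixed point.
From 3, successor 2 is in the attractor (rank 1); the other successor 5 is not.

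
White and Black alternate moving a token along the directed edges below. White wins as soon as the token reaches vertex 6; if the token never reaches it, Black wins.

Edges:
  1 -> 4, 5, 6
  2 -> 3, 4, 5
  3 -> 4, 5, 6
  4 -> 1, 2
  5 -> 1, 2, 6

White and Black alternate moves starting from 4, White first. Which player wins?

Track states (vertex, player-to-move).
A0 = {(6,White), (6,Black)}
A1: add {(1,White), (3,White), (5,White)}.
A2 = A1; e.g. (1,Black) stays out. (4,White) never enters ⇒ Black avoids the target.

Black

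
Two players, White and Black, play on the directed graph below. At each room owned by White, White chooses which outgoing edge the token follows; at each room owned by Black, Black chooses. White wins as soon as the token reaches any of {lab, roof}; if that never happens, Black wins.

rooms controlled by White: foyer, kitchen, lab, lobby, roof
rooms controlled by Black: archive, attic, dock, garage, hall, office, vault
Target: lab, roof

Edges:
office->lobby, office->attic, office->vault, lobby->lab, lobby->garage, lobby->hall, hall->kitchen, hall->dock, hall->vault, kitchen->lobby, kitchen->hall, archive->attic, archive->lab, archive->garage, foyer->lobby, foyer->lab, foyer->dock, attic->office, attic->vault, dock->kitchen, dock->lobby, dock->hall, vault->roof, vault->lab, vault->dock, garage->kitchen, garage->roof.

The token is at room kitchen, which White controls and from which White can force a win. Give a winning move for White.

A0 = {lab, roof}
A1: add {foyer, lobby} — lobby (White) has lobby→lab; foyer (White) has foyer→lab.
A2: add {kitchen} — kitchen (White) has kitchen→lobby.
A3: add {garage} — garage (Black): all of {kitchen, roof} already in.
A4 = A3; e.g. attic (Black) can still go to office. Fixed point.
From kitchen, successor lobby is in the attractor (rank 1); the other successor hall is not.

lobby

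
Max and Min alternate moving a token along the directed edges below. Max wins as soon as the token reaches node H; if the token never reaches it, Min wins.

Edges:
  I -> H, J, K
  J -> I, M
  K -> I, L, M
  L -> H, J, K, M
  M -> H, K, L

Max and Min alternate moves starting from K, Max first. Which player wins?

Min

Track states (vertex, player-to-move).
A0 = {(H,Max), (H,Min)}
A1: add {(I,Max), (L,Max), (M,Max)}.
A2: add {(J,Min), (K,Min)}.
A3 = A2; e.g. (I,Min) stays out. (K,Max) never enters ⇒ Min avoids the target.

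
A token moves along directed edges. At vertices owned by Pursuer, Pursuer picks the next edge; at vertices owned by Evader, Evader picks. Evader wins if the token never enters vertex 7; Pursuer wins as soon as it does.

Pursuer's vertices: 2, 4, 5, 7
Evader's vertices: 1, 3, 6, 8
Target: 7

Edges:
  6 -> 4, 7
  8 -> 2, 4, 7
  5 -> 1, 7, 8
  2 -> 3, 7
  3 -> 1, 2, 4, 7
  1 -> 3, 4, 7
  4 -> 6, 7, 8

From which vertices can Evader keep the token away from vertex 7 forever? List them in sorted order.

1, 3

A0 = {7}
A1: add {2, 4, 5} — 2 (Pursuer) has 2→7; 4 (Pursuer) has 4→7; 5 (Pursuer) has 5→7.
A2: add {6, 8} — 6 (Evader): all of {4, 7} already in; 8 (Evader): all of {2, 4, 7} already in.
A3 = A2; e.g. 1 (Evader) can still go to 3. Fixed point.
Pursuer's attractor = {2, 4, 5, 6, 7, 8}; Evader avoids the target exactly from the complement.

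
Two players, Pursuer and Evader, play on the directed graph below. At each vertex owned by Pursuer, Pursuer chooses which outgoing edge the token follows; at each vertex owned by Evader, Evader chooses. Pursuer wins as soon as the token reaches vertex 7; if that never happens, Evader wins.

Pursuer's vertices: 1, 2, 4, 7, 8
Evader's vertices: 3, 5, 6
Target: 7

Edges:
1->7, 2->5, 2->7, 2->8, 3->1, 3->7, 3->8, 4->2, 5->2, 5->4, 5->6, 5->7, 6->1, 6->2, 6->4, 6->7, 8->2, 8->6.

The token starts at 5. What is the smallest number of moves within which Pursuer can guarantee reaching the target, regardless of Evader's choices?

A0 = {7}
A1: add {1, 2} — 1 (Pursuer) has 1→7; 2 (Pursuer) has 2→7.
A2: add {4, 8} — 4 (Pursuer) has 4→2; 8 (Pursuer) has 8→2.
A3: add {3, 6} — 3 (Evader): all of {1, 7, 8} already in; 6 (Evader): all of {1, 2, 4, 7} already in.
A4: add {5} — 5 (Evader): all of {2, 4, 6, 7} already in.
A4 = all vertices. Fixed point.
5 enters the attractor at level 4, so Pursuer can force the target in 4 moves from there.

4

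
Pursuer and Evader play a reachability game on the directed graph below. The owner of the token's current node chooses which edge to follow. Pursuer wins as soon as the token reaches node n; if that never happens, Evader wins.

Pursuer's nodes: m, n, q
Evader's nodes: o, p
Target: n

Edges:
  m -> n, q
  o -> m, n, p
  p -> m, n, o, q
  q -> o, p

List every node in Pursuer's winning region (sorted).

A0 = {n}
A1: add {m} — m (Pursuer) has m→n.
A2 = A1; e.g. o (Evader) can still go to p. Fixed point.
Pursuer's winning region = {m, n}.

m, n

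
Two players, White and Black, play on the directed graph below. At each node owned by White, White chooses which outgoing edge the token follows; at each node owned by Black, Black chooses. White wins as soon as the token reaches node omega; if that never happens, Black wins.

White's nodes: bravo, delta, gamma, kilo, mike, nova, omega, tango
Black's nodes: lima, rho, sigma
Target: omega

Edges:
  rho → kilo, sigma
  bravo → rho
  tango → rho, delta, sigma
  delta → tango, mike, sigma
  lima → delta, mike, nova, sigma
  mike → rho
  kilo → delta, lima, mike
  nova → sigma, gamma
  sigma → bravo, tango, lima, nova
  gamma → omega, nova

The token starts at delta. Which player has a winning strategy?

A0 = {omega}
A1: add {gamma} — gamma (White) has gamma→omega.
A2: add {nova} — nova (White) has nova→gamma.
A3 = A2; e.g. rho (Black) can still go to kilo. Fixed point.
delta never enters the attractor, so Black can avoid the target forever.

Black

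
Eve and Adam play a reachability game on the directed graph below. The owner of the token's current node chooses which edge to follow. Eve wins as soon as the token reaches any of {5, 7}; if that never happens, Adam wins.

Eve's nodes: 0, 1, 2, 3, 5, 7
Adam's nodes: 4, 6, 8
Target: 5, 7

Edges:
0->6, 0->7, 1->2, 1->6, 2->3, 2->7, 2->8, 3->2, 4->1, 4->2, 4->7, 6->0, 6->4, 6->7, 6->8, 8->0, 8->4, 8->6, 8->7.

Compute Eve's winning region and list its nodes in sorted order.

A0 = {5, 7}
A1: add {0, 2} — 0 (Eve) has 0→7; 2 (Eve) has 2→7.
A2: add {1, 3} — 1 (Eve) has 1→2; 3 (Eve) has 3→2.
A3: add {4} — 4 (Adam): all of {1, 2, 7} already in.
A4 = A3; e.g. 6 (Adam) can still go to 8. Fixed point.
Eve's winning region = {0, 1, 2, 3, 4, 5, 7}.

0, 1, 2, 3, 4, 5, 7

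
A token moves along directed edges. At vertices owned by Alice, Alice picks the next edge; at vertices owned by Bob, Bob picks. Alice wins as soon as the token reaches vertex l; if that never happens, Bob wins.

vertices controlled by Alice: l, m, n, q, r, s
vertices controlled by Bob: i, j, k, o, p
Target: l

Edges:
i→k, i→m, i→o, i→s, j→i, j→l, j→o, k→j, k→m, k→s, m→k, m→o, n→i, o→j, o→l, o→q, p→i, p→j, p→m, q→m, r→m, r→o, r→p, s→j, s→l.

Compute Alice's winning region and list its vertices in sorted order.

A0 = {l}
A1: add {s} — s (Alice) has s→l.
A2 = A1; e.g. i (Bob) can still go to k. Fixed point.
Alice's winning region = {l, s}.

l, s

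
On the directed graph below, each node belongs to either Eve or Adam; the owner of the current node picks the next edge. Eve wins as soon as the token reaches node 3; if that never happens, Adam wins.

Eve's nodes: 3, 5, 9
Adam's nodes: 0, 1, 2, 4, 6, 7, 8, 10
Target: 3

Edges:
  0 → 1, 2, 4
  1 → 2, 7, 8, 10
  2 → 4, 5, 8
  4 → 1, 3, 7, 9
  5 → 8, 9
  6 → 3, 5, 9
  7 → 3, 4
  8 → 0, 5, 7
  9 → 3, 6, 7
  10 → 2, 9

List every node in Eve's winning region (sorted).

3, 5, 6, 9

A0 = {3}
A1: add {9} — 9 (Eve) has 9→3.
A2: add {5} — 5 (Eve) has 5→9.
A3: add {6} — 6 (Adam): all of {3, 5, 9} already in.
A4 = A3; e.g. 0 (Adam) can still go to 1. Fixed point.
Eve's winning region = {3, 5, 6, 9}.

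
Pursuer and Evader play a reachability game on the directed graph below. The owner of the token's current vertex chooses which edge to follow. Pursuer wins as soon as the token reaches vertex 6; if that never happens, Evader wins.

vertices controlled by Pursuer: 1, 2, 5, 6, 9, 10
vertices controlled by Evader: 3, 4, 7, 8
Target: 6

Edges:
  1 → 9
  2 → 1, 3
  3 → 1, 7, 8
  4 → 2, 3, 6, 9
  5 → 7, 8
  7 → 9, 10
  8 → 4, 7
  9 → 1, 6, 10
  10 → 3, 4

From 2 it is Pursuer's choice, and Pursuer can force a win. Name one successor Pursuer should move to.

1

A0 = {6}
A1: add {9} — 9 (Pursuer) has 9→6.
A2: add {1} — 1 (Pursuer) has 1→9.
A3: add {2} — 2 (Pursuer) has 2→1.
A4 = A3; e.g. 3 (Evader) can still go to 7. Fixed point.
From 2, successor 1 is in the attractor (rank 2); the other successor 3 is not.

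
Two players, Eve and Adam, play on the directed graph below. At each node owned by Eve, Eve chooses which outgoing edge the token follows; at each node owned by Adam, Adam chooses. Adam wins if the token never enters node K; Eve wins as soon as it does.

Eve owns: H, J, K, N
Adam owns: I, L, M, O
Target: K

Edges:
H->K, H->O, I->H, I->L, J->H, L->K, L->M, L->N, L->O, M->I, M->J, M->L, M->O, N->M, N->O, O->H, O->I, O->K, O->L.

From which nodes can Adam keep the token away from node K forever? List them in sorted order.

A0 = {K}
A1: add {H} — H (Eve) has H→K.
A2: add {J} — J (Eve) has J→H.
A3 = A2; e.g. I (Adam) can still go to L. Fixed point.
Eve's attractor = {H, J, K}; Adam avoids the target exactly from the complement.

I, L, M, N, O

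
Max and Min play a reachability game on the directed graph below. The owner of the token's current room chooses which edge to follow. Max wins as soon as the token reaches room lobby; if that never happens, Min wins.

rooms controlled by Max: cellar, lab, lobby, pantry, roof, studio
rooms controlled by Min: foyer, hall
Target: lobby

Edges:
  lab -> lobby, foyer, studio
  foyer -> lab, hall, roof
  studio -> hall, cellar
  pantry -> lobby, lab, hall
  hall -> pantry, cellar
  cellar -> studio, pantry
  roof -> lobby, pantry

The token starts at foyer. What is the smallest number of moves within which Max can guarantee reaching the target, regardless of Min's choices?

A0 = {lobby}
A1: add {lab, pantry, roof} — lab (Max) has lab→lobby; pantry (Max) has pantry→lobby; roof (Max) has roof→lobby.
A2: add {cellar} — cellar (Max) has cellar→pantry.
A3: add {hall, studio} — studio (Max) has studio→cellar; hall (Min): all of {pantry, cellar} already in.
A4: add {foyer} — foyer (Min): all of {lab, hall, roof} already in.
A4 = all vertices. Fixed point.
foyer enters the attractor at level 4, so Max can force the target in 4 moves from there.

4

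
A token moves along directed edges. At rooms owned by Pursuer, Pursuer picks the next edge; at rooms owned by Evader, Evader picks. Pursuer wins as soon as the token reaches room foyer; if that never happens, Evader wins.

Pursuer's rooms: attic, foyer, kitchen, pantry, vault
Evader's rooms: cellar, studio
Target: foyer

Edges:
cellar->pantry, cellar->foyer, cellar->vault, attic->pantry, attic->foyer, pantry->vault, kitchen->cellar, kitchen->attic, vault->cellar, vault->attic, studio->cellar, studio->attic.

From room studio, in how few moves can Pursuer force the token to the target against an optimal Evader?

5

A0 = {foyer}
A1: add {attic} — attic (Pursuer) has attic→foyer.
A2: add {kitchen, vault} — kitchen (Pursuer) has kitchen→attic; vault (Pursuer) has vault→attic.
A3: add {pantry} — pantry (Pursuer) has pantry→vault.
A4: add {cellar} — cellar (Evader): all of {pantry, foyer, vault} already in.
A5: add {studio} — studio (Evader): all of {cellar, attic} already in.
A5 = all vertices. Fixed point.
studio enters the attractor at level 5, so Pursuer can force the target in 5 moves from there.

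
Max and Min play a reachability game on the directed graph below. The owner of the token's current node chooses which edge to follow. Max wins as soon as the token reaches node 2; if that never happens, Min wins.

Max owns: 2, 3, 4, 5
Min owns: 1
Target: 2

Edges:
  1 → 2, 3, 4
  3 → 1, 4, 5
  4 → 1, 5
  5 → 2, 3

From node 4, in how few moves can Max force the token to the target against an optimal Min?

2

A0 = {2}
A1: add {5} — 5 (Max) has 5→2.
A2: add {3, 4} — 3 (Max) has 3→5; 4 (Max) has 4→5.
4 enters the attractor at level 2, so Max can force the target in 2 moves from there.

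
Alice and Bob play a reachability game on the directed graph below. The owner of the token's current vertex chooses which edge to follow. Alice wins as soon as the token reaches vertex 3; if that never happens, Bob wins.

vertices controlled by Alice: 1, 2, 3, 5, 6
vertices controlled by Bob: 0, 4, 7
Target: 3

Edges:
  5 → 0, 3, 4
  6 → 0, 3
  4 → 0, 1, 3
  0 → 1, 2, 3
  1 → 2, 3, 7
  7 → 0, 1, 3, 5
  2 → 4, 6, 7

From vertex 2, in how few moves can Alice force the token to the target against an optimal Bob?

2

A0 = {3}
A1: add {1, 5, 6} — 1 (Alice) has 1→3; 5 (Alice) has 5→3; 6 (Alice) has 6→3.
A2: add {2} — 2 (Alice) has 2→6.
2 enters the attractor at level 2, so Alice can force the target in 2 moves from there.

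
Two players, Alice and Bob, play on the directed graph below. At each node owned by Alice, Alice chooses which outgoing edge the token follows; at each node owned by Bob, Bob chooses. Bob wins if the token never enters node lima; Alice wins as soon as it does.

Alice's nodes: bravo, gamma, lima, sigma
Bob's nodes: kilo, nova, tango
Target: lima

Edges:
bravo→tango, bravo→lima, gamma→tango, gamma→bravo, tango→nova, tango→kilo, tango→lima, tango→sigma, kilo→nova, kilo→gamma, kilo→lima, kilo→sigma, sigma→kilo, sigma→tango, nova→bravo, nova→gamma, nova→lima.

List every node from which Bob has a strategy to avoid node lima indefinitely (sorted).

kilo, sigma, tango

A0 = {lima}
A1: add {bravo} — bravo (Alice) has bravo→lima.
A2: add {gamma} — gamma (Alice) has gamma→bravo.
A3: add {nova} — nova (Bob): all of {bravo, gamma, lima} already in.
A4 = A3; e.g. kilo (Bob) can still go to sigma. Fixed point.
Alice's attractor = {bravo, gamma, lima, nova}; Bob avoids the target exactly from the complement.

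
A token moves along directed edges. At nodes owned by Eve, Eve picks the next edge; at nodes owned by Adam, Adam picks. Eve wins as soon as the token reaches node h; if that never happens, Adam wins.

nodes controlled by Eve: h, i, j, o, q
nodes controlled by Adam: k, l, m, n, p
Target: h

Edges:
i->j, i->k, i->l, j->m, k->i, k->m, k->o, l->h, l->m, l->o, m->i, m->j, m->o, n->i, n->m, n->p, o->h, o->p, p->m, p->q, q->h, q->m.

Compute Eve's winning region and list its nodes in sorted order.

h, o, q

A0 = {h}
A1: add {o, q} — o (Eve) has o→h; q (Eve) has q→h.
A2 = A1; e.g. i (Eve) has no edge into A1. Fixed point.
Eve's winning region = {h, o, q}.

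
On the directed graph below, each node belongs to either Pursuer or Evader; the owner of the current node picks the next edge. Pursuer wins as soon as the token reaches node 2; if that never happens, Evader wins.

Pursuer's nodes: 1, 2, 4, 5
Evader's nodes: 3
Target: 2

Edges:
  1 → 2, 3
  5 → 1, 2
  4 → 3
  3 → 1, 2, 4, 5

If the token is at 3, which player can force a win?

A0 = {2}
A1: add {1, 5} — 1 (Pursuer) has 1→2; 5 (Pursuer) has 5→2.
A2 = A1; e.g. 3 (Evader) can still go to 4. Fixed point.
3 never enters the attractor, so Evader can avoid the target forever.

Evader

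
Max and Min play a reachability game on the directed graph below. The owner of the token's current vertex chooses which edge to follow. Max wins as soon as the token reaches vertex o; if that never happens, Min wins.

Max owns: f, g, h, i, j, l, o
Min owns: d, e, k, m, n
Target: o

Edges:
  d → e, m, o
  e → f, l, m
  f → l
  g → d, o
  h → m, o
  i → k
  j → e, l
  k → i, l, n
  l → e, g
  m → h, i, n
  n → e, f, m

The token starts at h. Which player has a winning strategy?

A0 = {o}
A1: add {g, h} — g (Max) has g→o; h (Max) has h→o.
h ∈ A1, so Max can force the target.

Max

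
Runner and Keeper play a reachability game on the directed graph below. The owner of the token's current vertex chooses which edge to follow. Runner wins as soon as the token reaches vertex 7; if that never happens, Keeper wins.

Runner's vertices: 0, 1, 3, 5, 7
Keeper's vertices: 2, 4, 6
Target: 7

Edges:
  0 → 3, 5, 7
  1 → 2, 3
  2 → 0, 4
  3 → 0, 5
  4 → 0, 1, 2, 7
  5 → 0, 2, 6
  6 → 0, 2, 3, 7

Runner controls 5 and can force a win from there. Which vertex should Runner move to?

0

A0 = {7}
A1: add {0} — 0 (Runner) has 0→7.
A2: add {3, 5} — 3 (Runner) has 3→0; 5 (Runner) has 5→0.
A3: add {1} — 1 (Runner) has 1→3.
A4 = A3; e.g. 2 (Keeper) can still go to 4. Fixed point.
From 5, successor 0 is in the attractor (rank 1); the other successors 2, 6 are not.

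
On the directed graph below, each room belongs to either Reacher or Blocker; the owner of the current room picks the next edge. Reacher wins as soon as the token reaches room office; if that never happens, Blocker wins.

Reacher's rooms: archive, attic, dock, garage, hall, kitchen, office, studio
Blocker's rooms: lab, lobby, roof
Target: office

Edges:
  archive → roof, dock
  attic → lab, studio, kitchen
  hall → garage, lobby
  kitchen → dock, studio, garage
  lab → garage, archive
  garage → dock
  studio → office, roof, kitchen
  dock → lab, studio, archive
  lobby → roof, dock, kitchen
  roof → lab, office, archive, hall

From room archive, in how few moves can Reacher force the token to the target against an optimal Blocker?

3

A0 = {office}
A1: add {studio} — studio (Reacher) has studio→office.
A2: add {attic, dock, kitchen} — dock (Reacher) has dock→studio; attic (Reacher) has attic→studio; kitchen (Reacher) has kitchen→studio.
A3: add {archive, garage} — garage (Reacher) has garage→dock; archive (Reacher) has archive→dock.
archive enters the attractor at level 3, so Reacher can force the target in 3 moves from there.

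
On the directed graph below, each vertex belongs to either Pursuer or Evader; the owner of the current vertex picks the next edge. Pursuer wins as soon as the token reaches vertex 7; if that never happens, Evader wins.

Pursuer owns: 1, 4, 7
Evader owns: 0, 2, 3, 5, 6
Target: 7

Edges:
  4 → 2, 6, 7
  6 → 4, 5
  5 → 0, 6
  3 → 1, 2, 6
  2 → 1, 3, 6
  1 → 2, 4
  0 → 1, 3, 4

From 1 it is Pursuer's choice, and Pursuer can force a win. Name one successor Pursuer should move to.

A0 = {7}
A1: add {4} — 4 (Pursuer) has 4→7.
A2: add {1} — 1 (Pursuer) has 1→4.
A3 = A2; e.g. 0 (Evader) can still go to 3. Fixed point.
From 1, successor 4 is in the attractor (rank 1); the other successor 2 is not.

4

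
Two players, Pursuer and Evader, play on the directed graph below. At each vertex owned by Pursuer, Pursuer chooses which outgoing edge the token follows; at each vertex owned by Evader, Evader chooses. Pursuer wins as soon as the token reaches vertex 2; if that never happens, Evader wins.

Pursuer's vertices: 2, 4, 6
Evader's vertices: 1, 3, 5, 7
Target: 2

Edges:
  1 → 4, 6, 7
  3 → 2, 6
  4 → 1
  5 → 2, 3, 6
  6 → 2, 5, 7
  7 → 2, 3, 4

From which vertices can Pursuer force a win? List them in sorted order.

2, 3, 5, 6

A0 = {2}
A1: add {6} — 6 (Pursuer) has 6→2.
A2: add {3} — 3 (Evader): all of {2, 6} already in.
A3: add {5} — 5 (Evader): all of {2, 3, 6} already in.
A4 = A3; e.g. 1 (Evader) can still go to 4. Fixed point.
Pursuer's winning region = {2, 3, 5, 6}.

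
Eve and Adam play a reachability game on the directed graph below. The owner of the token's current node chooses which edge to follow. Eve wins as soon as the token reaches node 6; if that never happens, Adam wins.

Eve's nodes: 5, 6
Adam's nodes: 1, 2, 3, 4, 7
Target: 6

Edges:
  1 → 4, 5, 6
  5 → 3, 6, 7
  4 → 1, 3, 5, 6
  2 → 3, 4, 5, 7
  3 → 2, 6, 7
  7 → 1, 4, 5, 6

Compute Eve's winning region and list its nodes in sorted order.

A0 = {6}
A1: add {5} — 5 (Eve) has 5→6.
A2 = A1; e.g. 1 (Adam) can still go to 4. Fixed point.
Eve's winning region = {5, 6}.

5, 6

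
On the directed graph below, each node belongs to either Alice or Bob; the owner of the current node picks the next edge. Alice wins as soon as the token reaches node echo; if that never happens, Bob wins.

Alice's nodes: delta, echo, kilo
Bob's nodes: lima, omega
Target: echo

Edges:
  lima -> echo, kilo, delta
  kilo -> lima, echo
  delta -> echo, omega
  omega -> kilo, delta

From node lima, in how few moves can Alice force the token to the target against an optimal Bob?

2

A0 = {echo}
A1: add {delta, kilo} — kilo (Alice) has kilo→echo; delta (Alice) has delta→echo.
A2: add {lima, omega} — lima (Bob): all of {echo, kilo, delta} already in; omega (Bob): all of {kilo, delta} already in.
A2 = all vertices. Fixed point.
lima enters the attractor at level 2, so Alice can force the target in 2 moves from there.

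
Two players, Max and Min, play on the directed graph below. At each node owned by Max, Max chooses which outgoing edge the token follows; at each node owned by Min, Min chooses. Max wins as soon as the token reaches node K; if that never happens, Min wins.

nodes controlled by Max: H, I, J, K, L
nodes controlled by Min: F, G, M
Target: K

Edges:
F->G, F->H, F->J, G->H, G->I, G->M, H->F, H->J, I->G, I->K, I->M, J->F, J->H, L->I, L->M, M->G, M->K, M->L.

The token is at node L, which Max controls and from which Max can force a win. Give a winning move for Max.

A0 = {K}
A1: add {I} — I (Max) has I→K.
A2: add {L} — L (Max) has L→I.
A3 = A2; e.g. F (Min) can still go to G. Fixed point.
From L, successor I is in the attractor (rank 1); the other successor M is not.

I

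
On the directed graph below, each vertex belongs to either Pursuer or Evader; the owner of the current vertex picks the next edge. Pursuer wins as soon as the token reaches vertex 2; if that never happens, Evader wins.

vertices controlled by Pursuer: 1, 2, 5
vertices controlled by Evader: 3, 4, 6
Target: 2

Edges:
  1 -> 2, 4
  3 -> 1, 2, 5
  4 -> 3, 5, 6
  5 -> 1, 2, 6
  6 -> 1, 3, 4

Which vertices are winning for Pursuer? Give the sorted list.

A0 = {2}
A1: add {1, 5} — 1 (Pursuer) has 1→2; 5 (Pursuer) has 5→2.
A2: add {3} — 3 (Evader): all of {1, 2, 5} already in.
A3 = A2; e.g. 4 (Evader) can still go to 6. Fixed point.
Pursuer's winning region = {1, 2, 3, 5}.

1, 2, 3, 5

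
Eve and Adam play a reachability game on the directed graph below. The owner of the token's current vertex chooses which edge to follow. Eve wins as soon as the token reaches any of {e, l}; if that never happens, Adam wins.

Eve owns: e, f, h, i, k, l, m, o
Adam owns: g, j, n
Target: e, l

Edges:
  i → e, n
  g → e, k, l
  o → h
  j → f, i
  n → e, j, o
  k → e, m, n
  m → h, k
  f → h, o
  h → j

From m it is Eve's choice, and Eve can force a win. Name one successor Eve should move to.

A0 = {e, l}
A1: add {i, k} — i (Eve) has i→e; k (Eve) has k→e.
A2: add {g, m} — g (Adam): all of {e, k, l} already in; m (Eve) has m→k.
A3 = A2; e.g. f (Eve) has no edge into A2. Fixed point.
From m, successor k is in the attractor (rank 1); the other successor h is not.

k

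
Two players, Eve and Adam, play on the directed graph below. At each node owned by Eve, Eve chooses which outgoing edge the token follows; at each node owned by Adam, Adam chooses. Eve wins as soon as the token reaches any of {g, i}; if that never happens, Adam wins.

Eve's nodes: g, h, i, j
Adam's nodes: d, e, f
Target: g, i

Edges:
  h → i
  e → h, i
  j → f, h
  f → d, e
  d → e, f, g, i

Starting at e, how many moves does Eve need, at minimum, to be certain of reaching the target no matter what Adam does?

A0 = {g, i}
A1: add {h} — h (Eve) has h→i.
A2: add {e, j} — e (Adam): all of {h, i} already in; j (Eve) has j→h.
A3 = A2; e.g. d (Adam) can still go to f. Fixed point.
e enters the attractor at level 2, so Eve can force the target in 2 moves from there.

2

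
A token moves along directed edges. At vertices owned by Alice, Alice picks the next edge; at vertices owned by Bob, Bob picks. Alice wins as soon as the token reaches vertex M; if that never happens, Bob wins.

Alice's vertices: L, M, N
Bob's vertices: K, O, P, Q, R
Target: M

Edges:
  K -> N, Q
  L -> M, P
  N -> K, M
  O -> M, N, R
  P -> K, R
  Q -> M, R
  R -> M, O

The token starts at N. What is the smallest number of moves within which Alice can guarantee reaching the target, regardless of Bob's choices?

A0 = {M}
A1: add {L, N} — L (Alice) has L→M; N (Alice) has N→M.
A2 = A1; e.g. K (Bob) can still go to Q. Fixed point.
N enters the attractor at level 1, so Alice can force the target in 1 move from there.

1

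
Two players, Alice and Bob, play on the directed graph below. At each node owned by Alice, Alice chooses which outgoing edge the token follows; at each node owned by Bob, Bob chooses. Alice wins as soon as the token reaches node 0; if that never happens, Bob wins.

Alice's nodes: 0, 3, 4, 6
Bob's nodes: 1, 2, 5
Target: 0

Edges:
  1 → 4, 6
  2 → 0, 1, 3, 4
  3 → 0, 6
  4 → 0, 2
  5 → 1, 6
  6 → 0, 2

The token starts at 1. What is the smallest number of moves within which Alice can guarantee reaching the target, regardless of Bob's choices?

A0 = {0}
A1: add {3, 4, 6} — 3 (Alice) has 3→0; 4 (Alice) has 4→0; 6 (Alice) has 6→0.
A2: add {1} — 1 (Bob): all of {4, 6} already in.
1 enters the attractor at level 2, so Alice can force the target in 2 moves from there.

2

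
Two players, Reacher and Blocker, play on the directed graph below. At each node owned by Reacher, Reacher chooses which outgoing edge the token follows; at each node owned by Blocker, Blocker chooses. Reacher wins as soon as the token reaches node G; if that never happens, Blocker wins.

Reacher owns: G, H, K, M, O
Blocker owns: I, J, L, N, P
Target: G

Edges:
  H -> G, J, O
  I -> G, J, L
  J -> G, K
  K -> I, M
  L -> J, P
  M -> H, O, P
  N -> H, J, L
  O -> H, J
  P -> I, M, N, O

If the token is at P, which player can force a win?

Blocker

A0 = {G}
A1: add {H} — H (Reacher) has H→G.
A2: add {M, O} — M (Reacher) has M→H; O (Reacher) has O→H.
A3: add {K} — K (Reacher) has K→M.
A4: add {J} — J (Blocker): all of {G, K} already in.
A5 = A4; e.g. I (Blocker) can still go to L. Fixed point.
P never enters the attractor, so Blocker can avoid the target forever.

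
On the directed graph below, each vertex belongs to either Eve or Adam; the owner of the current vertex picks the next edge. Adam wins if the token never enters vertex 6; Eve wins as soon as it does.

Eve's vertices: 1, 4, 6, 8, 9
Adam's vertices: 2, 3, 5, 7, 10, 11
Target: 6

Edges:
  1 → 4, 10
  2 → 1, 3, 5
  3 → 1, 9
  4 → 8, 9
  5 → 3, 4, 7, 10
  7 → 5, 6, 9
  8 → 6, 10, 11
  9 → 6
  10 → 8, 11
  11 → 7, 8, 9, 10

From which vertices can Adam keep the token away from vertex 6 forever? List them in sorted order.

2, 5, 7, 10, 11

A0 = {6}
A1: add {8, 9} — 8 (Eve) has 8→6; 9 (Eve) has 9→6.
A2: add {4} — 4 (Eve) has 4→8.
A3: add {1} — 1 (Eve) has 1→4.
A4: add {3} — 3 (Adam): all of {1, 9} already in.
A5 = A4; e.g. 2 (Adam) can still go to 5. Fixed point.
Eve's attractor = {1, 3, 4, 6, 8, 9}; Adam avoids the target exactly from the complement.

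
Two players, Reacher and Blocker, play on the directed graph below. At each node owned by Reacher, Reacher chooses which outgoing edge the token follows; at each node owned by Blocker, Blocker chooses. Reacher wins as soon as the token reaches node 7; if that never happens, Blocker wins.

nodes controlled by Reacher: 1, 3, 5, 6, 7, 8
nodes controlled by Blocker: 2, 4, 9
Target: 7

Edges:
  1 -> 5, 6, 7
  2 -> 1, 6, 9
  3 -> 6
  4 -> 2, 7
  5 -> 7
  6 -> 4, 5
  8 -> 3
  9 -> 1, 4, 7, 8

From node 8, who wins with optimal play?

A0 = {7}
A1: add {1, 5} — 1 (Reacher) has 1→7; 5 (Reacher) has 5→7.
A2: add {6} — 6 (Reacher) has 6→5.
A3: add {3} — 3 (Reacher) has 3→6.
A4: add {8} — 8 (Reacher) has 8→3.
A5 = A4; e.g. 2 (Blocker) can still go to 9. Fixed point.
8 ∈ A4, so Reacher can force the target.

Reacher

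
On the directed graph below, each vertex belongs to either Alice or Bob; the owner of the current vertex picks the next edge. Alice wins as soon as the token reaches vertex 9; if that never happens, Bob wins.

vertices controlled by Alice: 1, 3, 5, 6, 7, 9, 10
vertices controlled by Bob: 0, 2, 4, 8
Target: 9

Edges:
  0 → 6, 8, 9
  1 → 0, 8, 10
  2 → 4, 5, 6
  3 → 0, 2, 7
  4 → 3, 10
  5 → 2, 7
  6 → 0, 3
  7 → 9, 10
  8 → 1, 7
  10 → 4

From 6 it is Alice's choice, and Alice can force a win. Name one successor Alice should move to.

A0 = {9}
A1: add {7} — 7 (Alice) has 7→9.
A2: add {3, 5} — 3 (Alice) has 3→7; 5 (Alice) has 5→7.
A3: add {6} — 6 (Alice) has 6→3.
A4 = A3; e.g. 0 (Bob) can still go to 8. Fixed point.
From 6, successor 3 is in the attractor (rank 2); the other successor 0 is not.

3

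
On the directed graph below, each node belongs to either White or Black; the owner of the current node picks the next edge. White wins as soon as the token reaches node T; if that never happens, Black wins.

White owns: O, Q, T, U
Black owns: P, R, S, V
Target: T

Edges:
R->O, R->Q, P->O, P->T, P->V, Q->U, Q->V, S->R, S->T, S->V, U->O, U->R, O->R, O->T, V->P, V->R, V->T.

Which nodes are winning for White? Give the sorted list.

A0 = {T}
A1: add {O} — O (White) has O→T.
A2: add {U} — U (White) has U→O.
A3: add {Q} — Q (White) has Q→U.
A4: add {R} — R (Black): all of {O, Q} already in.
A5 = A4; e.g. P (Black) can still go to V. Fixed point.
White's winning region = {O, Q, R, T, U}.

O, Q, R, T, U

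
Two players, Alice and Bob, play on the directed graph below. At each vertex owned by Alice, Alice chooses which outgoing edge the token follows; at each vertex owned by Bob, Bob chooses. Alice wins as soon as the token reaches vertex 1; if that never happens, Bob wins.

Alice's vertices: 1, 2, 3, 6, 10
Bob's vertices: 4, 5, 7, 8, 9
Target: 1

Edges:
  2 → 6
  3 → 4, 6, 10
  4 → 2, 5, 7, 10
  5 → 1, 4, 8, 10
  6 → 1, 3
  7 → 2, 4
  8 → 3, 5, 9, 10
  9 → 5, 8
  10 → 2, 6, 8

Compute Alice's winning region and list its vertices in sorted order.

1, 2, 3, 6, 10

A0 = {1}
A1: add {6} — 6 (Alice) has 6→1.
A2: add {2, 3, 10} — 2 (Alice) has 2→6; 3 (Alice) has 3→6; 10 (Alice) has 10→6.
A3 = A2; e.g. 4 (Bob) can still go to 5. Fixed point.
Alice's winning region = {1, 2, 3, 6, 10}.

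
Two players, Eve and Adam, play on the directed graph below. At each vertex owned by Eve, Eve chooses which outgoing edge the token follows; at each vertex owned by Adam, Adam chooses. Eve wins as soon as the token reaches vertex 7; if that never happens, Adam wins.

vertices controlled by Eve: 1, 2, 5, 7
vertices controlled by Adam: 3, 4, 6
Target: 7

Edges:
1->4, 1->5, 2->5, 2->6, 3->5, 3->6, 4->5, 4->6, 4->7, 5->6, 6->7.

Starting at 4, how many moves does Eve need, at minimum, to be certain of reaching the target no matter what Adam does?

A0 = {7}
A1: add {6} — 6 (Adam): all of {7} already in.
A2: add {2, 5} — 2 (Eve) has 2→6; 5 (Eve) has 5→6.
A3: add {1, 3, 4} — 1 (Eve) has 1→5; 3 (Adam): all of {5, 6} already in; 4 (Adam): all of {5, 6, 7} already in.
A3 = all vertices. Fixed point.
4 enters the attractor at level 3, so Eve can force the target in 3 moves from there.

3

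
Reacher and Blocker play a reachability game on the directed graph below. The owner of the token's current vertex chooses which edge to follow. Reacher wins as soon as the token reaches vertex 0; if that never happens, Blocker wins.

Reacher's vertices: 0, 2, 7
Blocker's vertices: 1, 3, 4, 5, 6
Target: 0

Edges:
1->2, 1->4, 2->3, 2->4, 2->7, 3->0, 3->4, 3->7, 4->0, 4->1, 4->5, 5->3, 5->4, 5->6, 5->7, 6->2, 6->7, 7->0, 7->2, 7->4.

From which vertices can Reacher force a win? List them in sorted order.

0, 2, 6, 7

A0 = {0}
A1: add {7} — 7 (Reacher) has 7→0.
A2: add {2} — 2 (Reacher) has 2→7.
A3: add {6} — 6 (Blocker): all of {2, 7} already in.
A4 = A3; e.g. 1 (Blocker) can still go to 4. Fixed point.
Reacher's winning region = {0, 2, 6, 7}.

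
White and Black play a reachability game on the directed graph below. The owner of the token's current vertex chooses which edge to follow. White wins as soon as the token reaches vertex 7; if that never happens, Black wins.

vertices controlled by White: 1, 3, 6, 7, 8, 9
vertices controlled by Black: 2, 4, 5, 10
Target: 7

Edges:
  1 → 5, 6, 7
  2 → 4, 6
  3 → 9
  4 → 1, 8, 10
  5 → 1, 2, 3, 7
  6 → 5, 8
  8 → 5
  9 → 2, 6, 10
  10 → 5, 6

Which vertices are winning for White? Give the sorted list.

A0 = {7}
A1: add {1} — 1 (White) has 1→7.
A2 = A1; e.g. 2 (Black) can still go to 4. Fixed point.
White's winning region = {1, 7}.

1, 7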